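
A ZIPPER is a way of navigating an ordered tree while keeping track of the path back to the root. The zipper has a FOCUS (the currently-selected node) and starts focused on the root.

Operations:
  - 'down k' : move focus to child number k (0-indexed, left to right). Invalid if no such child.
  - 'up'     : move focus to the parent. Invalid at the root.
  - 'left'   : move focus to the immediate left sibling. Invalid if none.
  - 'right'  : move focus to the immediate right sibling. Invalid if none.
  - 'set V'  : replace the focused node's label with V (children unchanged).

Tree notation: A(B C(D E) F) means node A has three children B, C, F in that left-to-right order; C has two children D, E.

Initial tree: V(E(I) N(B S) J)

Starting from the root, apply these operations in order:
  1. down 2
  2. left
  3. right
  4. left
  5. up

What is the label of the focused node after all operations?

Step 1 (down 2): focus=J path=2 depth=1 children=[] left=['E', 'N'] right=[] parent=V
Step 2 (left): focus=N path=1 depth=1 children=['B', 'S'] left=['E'] right=['J'] parent=V
Step 3 (right): focus=J path=2 depth=1 children=[] left=['E', 'N'] right=[] parent=V
Step 4 (left): focus=N path=1 depth=1 children=['B', 'S'] left=['E'] right=['J'] parent=V
Step 5 (up): focus=V path=root depth=0 children=['E', 'N', 'J'] (at root)

Answer: V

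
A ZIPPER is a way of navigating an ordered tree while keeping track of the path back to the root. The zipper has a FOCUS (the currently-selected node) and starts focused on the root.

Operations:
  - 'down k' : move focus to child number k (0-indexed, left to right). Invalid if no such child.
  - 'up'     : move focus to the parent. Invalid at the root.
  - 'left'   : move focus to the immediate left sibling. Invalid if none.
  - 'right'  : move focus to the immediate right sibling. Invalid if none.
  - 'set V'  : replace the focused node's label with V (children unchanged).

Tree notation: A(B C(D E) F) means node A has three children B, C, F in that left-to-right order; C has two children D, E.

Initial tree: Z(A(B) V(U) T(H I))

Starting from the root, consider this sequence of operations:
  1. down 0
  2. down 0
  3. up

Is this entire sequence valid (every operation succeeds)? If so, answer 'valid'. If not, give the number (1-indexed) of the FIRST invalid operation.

Step 1 (down 0): focus=A path=0 depth=1 children=['B'] left=[] right=['V', 'T'] parent=Z
Step 2 (down 0): focus=B path=0/0 depth=2 children=[] left=[] right=[] parent=A
Step 3 (up): focus=A path=0 depth=1 children=['B'] left=[] right=['V', 'T'] parent=Z

Answer: valid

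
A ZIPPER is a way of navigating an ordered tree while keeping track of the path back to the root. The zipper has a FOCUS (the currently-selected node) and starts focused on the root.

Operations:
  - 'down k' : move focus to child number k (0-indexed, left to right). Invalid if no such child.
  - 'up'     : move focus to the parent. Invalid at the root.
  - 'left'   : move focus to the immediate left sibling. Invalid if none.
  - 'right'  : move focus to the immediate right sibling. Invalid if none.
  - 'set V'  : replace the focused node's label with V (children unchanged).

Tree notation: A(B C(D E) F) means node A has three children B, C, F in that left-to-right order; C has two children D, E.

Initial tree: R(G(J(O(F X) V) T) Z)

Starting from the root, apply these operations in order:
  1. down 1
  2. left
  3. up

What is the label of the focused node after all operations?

Step 1 (down 1): focus=Z path=1 depth=1 children=[] left=['G'] right=[] parent=R
Step 2 (left): focus=G path=0 depth=1 children=['J', 'T'] left=[] right=['Z'] parent=R
Step 3 (up): focus=R path=root depth=0 children=['G', 'Z'] (at root)

Answer: R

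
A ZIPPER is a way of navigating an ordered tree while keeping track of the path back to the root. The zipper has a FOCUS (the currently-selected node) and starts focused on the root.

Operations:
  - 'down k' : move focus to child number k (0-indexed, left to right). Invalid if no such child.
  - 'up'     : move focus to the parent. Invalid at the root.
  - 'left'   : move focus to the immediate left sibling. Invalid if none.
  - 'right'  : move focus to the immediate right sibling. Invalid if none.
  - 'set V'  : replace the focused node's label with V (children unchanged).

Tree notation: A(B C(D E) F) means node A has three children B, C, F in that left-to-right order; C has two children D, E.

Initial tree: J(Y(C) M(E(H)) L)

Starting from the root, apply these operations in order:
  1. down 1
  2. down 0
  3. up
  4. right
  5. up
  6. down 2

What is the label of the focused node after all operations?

Step 1 (down 1): focus=M path=1 depth=1 children=['E'] left=['Y'] right=['L'] parent=J
Step 2 (down 0): focus=E path=1/0 depth=2 children=['H'] left=[] right=[] parent=M
Step 3 (up): focus=M path=1 depth=1 children=['E'] left=['Y'] right=['L'] parent=J
Step 4 (right): focus=L path=2 depth=1 children=[] left=['Y', 'M'] right=[] parent=J
Step 5 (up): focus=J path=root depth=0 children=['Y', 'M', 'L'] (at root)
Step 6 (down 2): focus=L path=2 depth=1 children=[] left=['Y', 'M'] right=[] parent=J

Answer: L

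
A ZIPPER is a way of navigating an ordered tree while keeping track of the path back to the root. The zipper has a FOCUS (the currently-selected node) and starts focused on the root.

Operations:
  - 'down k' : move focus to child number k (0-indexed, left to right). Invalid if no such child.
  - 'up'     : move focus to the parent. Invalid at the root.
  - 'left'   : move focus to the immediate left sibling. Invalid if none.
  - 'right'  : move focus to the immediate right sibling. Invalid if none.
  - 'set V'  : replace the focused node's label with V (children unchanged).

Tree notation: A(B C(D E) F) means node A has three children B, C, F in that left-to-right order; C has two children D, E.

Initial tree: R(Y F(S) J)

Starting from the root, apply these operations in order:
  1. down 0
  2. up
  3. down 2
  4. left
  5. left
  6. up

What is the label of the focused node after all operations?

Answer: R

Derivation:
Step 1 (down 0): focus=Y path=0 depth=1 children=[] left=[] right=['F', 'J'] parent=R
Step 2 (up): focus=R path=root depth=0 children=['Y', 'F', 'J'] (at root)
Step 3 (down 2): focus=J path=2 depth=1 children=[] left=['Y', 'F'] right=[] parent=R
Step 4 (left): focus=F path=1 depth=1 children=['S'] left=['Y'] right=['J'] parent=R
Step 5 (left): focus=Y path=0 depth=1 children=[] left=[] right=['F', 'J'] parent=R
Step 6 (up): focus=R path=root depth=0 children=['Y', 'F', 'J'] (at root)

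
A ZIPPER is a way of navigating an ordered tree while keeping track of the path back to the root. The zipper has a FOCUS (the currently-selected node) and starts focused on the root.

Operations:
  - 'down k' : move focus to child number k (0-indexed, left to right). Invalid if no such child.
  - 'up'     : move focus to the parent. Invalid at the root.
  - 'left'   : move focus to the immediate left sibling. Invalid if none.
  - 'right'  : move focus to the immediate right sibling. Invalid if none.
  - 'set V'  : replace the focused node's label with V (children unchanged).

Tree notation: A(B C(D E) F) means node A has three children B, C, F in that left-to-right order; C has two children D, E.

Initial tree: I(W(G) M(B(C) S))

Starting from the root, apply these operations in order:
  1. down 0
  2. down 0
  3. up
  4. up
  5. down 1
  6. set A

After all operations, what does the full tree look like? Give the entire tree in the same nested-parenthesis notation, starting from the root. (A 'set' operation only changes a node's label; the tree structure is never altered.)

Step 1 (down 0): focus=W path=0 depth=1 children=['G'] left=[] right=['M'] parent=I
Step 2 (down 0): focus=G path=0/0 depth=2 children=[] left=[] right=[] parent=W
Step 3 (up): focus=W path=0 depth=1 children=['G'] left=[] right=['M'] parent=I
Step 4 (up): focus=I path=root depth=0 children=['W', 'M'] (at root)
Step 5 (down 1): focus=M path=1 depth=1 children=['B', 'S'] left=['W'] right=[] parent=I
Step 6 (set A): focus=A path=1 depth=1 children=['B', 'S'] left=['W'] right=[] parent=I

Answer: I(W(G) A(B(C) S))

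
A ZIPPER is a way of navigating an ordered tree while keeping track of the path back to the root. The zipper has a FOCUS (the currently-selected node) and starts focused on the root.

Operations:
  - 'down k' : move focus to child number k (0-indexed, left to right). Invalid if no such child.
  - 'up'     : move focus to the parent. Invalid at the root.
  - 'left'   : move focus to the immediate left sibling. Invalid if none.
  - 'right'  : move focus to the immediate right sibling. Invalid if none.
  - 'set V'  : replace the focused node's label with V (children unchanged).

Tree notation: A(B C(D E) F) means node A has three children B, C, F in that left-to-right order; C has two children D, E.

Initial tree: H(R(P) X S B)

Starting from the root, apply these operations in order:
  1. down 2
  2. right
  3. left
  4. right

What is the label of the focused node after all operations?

Step 1 (down 2): focus=S path=2 depth=1 children=[] left=['R', 'X'] right=['B'] parent=H
Step 2 (right): focus=B path=3 depth=1 children=[] left=['R', 'X', 'S'] right=[] parent=H
Step 3 (left): focus=S path=2 depth=1 children=[] left=['R', 'X'] right=['B'] parent=H
Step 4 (right): focus=B path=3 depth=1 children=[] left=['R', 'X', 'S'] right=[] parent=H

Answer: B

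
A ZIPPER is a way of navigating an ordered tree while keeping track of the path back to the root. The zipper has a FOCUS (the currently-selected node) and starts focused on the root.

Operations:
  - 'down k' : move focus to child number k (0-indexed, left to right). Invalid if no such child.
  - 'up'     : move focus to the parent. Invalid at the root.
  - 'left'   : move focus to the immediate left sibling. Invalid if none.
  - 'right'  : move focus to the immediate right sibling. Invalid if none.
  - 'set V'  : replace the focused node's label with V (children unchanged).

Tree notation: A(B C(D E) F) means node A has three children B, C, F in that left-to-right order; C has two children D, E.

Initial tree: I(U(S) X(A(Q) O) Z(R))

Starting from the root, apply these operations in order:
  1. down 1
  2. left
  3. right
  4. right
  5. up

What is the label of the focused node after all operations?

Answer: I

Derivation:
Step 1 (down 1): focus=X path=1 depth=1 children=['A', 'O'] left=['U'] right=['Z'] parent=I
Step 2 (left): focus=U path=0 depth=1 children=['S'] left=[] right=['X', 'Z'] parent=I
Step 3 (right): focus=X path=1 depth=1 children=['A', 'O'] left=['U'] right=['Z'] parent=I
Step 4 (right): focus=Z path=2 depth=1 children=['R'] left=['U', 'X'] right=[] parent=I
Step 5 (up): focus=I path=root depth=0 children=['U', 'X', 'Z'] (at root)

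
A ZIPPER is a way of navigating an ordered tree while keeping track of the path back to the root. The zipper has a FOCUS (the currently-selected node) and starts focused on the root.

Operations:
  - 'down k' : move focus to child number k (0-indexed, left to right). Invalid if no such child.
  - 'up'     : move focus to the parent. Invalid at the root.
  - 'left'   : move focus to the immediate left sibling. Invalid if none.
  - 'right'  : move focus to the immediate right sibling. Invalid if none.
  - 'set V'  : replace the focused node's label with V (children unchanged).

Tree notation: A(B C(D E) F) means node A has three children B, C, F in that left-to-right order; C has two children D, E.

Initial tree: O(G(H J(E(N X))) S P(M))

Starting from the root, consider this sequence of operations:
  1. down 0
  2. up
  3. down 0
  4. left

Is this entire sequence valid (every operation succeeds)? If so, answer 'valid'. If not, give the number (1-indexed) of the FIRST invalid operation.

Answer: 4

Derivation:
Step 1 (down 0): focus=G path=0 depth=1 children=['H', 'J'] left=[] right=['S', 'P'] parent=O
Step 2 (up): focus=O path=root depth=0 children=['G', 'S', 'P'] (at root)
Step 3 (down 0): focus=G path=0 depth=1 children=['H', 'J'] left=[] right=['S', 'P'] parent=O
Step 4 (left): INVALID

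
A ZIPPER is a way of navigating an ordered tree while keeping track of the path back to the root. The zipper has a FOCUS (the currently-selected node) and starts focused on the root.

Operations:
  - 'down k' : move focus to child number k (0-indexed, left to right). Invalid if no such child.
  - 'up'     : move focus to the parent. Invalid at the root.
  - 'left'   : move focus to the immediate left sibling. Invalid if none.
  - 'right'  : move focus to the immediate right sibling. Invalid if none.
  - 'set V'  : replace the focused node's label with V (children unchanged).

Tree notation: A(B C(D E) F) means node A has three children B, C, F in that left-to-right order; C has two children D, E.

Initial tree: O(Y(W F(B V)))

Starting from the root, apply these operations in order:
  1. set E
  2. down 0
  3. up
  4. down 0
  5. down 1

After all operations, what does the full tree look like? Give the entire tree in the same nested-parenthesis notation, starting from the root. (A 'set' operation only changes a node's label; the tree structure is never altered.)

Answer: E(Y(W F(B V)))

Derivation:
Step 1 (set E): focus=E path=root depth=0 children=['Y'] (at root)
Step 2 (down 0): focus=Y path=0 depth=1 children=['W', 'F'] left=[] right=[] parent=E
Step 3 (up): focus=E path=root depth=0 children=['Y'] (at root)
Step 4 (down 0): focus=Y path=0 depth=1 children=['W', 'F'] left=[] right=[] parent=E
Step 5 (down 1): focus=F path=0/1 depth=2 children=['B', 'V'] left=['W'] right=[] parent=Y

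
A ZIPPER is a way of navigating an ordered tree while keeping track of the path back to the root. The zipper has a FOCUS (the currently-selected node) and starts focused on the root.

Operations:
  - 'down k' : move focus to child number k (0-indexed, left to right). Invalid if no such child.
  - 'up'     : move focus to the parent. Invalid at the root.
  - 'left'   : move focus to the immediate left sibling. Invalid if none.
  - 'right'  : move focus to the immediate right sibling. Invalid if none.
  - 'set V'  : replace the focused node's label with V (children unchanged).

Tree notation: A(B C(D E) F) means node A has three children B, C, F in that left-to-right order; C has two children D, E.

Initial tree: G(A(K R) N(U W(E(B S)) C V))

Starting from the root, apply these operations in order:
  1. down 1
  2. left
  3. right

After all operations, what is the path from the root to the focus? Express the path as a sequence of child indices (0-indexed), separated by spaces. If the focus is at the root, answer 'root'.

Step 1 (down 1): focus=N path=1 depth=1 children=['U', 'W', 'C', 'V'] left=['A'] right=[] parent=G
Step 2 (left): focus=A path=0 depth=1 children=['K', 'R'] left=[] right=['N'] parent=G
Step 3 (right): focus=N path=1 depth=1 children=['U', 'W', 'C', 'V'] left=['A'] right=[] parent=G

Answer: 1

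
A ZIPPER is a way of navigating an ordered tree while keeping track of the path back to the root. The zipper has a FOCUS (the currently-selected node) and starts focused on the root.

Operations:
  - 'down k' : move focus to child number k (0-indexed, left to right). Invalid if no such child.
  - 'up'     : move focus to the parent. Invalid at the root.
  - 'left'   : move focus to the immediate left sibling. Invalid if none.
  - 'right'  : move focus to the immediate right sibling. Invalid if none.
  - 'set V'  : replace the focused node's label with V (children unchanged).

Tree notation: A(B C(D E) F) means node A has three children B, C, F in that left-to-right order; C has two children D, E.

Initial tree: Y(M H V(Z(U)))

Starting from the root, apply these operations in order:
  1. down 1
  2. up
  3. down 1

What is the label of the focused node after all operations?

Step 1 (down 1): focus=H path=1 depth=1 children=[] left=['M'] right=['V'] parent=Y
Step 2 (up): focus=Y path=root depth=0 children=['M', 'H', 'V'] (at root)
Step 3 (down 1): focus=H path=1 depth=1 children=[] left=['M'] right=['V'] parent=Y

Answer: H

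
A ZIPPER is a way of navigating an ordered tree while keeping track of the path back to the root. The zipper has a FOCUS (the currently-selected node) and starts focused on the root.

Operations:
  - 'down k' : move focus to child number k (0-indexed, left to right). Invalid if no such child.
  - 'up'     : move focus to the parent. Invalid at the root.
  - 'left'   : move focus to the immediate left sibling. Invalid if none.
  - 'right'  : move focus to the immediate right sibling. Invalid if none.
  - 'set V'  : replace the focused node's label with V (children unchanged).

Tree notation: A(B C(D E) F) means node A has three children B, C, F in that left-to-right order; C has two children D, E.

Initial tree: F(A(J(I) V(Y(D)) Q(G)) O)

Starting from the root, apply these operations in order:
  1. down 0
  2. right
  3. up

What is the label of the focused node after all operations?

Answer: F

Derivation:
Step 1 (down 0): focus=A path=0 depth=1 children=['J', 'V', 'Q'] left=[] right=['O'] parent=F
Step 2 (right): focus=O path=1 depth=1 children=[] left=['A'] right=[] parent=F
Step 3 (up): focus=F path=root depth=0 children=['A', 'O'] (at root)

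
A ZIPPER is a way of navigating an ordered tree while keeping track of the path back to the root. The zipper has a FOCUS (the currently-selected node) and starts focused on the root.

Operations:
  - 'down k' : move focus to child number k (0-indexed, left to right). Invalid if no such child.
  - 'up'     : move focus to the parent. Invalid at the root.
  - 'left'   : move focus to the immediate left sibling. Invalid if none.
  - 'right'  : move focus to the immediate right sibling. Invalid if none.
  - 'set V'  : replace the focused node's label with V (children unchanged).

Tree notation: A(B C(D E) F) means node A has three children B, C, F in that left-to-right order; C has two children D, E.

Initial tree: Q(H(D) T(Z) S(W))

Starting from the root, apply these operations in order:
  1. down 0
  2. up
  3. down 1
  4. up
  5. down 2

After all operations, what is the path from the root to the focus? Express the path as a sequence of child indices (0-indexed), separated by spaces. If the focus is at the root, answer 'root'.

Answer: 2

Derivation:
Step 1 (down 0): focus=H path=0 depth=1 children=['D'] left=[] right=['T', 'S'] parent=Q
Step 2 (up): focus=Q path=root depth=0 children=['H', 'T', 'S'] (at root)
Step 3 (down 1): focus=T path=1 depth=1 children=['Z'] left=['H'] right=['S'] parent=Q
Step 4 (up): focus=Q path=root depth=0 children=['H', 'T', 'S'] (at root)
Step 5 (down 2): focus=S path=2 depth=1 children=['W'] left=['H', 'T'] right=[] parent=Q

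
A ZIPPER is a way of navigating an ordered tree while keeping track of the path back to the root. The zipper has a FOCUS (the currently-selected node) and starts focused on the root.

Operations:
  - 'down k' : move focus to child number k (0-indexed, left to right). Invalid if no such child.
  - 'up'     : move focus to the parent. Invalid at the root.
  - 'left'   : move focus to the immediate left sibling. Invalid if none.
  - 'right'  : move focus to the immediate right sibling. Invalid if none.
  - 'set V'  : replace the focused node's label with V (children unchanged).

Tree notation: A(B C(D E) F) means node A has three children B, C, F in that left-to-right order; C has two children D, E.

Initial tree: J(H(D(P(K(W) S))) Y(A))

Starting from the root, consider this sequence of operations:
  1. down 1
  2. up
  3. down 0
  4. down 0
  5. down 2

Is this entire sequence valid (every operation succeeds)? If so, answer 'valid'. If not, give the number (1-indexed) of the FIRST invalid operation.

Step 1 (down 1): focus=Y path=1 depth=1 children=['A'] left=['H'] right=[] parent=J
Step 2 (up): focus=J path=root depth=0 children=['H', 'Y'] (at root)
Step 3 (down 0): focus=H path=0 depth=1 children=['D'] left=[] right=['Y'] parent=J
Step 4 (down 0): focus=D path=0/0 depth=2 children=['P'] left=[] right=[] parent=H
Step 5 (down 2): INVALID

Answer: 5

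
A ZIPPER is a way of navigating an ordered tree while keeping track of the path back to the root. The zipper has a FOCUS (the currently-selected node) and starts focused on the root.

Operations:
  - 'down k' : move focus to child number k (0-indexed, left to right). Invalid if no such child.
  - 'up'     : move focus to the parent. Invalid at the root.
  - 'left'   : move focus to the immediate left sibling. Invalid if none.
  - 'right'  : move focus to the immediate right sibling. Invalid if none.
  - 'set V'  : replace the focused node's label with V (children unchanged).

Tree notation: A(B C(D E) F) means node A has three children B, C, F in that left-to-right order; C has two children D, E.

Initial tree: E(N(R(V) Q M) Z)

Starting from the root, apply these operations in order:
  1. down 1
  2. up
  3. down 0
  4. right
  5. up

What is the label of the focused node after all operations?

Step 1 (down 1): focus=Z path=1 depth=1 children=[] left=['N'] right=[] parent=E
Step 2 (up): focus=E path=root depth=0 children=['N', 'Z'] (at root)
Step 3 (down 0): focus=N path=0 depth=1 children=['R', 'Q', 'M'] left=[] right=['Z'] parent=E
Step 4 (right): focus=Z path=1 depth=1 children=[] left=['N'] right=[] parent=E
Step 5 (up): focus=E path=root depth=0 children=['N', 'Z'] (at root)

Answer: E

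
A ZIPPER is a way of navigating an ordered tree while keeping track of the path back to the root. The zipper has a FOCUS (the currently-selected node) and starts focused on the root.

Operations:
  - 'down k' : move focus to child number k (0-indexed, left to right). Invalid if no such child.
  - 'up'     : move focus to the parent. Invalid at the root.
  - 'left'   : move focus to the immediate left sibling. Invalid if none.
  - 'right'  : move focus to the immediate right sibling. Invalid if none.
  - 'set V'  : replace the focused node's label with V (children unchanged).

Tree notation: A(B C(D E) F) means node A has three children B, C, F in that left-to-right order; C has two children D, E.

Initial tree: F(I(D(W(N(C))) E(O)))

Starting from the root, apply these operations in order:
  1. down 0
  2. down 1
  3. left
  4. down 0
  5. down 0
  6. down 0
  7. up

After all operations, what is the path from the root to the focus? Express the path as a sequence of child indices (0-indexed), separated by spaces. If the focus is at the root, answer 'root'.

Answer: 0 0 0 0

Derivation:
Step 1 (down 0): focus=I path=0 depth=1 children=['D', 'E'] left=[] right=[] parent=F
Step 2 (down 1): focus=E path=0/1 depth=2 children=['O'] left=['D'] right=[] parent=I
Step 3 (left): focus=D path=0/0 depth=2 children=['W'] left=[] right=['E'] parent=I
Step 4 (down 0): focus=W path=0/0/0 depth=3 children=['N'] left=[] right=[] parent=D
Step 5 (down 0): focus=N path=0/0/0/0 depth=4 children=['C'] left=[] right=[] parent=W
Step 6 (down 0): focus=C path=0/0/0/0/0 depth=5 children=[] left=[] right=[] parent=N
Step 7 (up): focus=N path=0/0/0/0 depth=4 children=['C'] left=[] right=[] parent=W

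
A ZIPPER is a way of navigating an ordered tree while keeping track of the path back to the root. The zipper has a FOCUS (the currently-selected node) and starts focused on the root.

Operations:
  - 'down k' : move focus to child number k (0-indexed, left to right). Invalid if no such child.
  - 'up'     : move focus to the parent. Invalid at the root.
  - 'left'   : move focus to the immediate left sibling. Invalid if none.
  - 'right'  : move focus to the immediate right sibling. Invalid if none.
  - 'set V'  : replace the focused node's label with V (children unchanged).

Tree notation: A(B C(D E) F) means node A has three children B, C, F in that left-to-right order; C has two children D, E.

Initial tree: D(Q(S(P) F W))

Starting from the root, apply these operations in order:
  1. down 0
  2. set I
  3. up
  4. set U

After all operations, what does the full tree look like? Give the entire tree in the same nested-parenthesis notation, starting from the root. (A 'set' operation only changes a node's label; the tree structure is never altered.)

Answer: U(I(S(P) F W))

Derivation:
Step 1 (down 0): focus=Q path=0 depth=1 children=['S', 'F', 'W'] left=[] right=[] parent=D
Step 2 (set I): focus=I path=0 depth=1 children=['S', 'F', 'W'] left=[] right=[] parent=D
Step 3 (up): focus=D path=root depth=0 children=['I'] (at root)
Step 4 (set U): focus=U path=root depth=0 children=['I'] (at root)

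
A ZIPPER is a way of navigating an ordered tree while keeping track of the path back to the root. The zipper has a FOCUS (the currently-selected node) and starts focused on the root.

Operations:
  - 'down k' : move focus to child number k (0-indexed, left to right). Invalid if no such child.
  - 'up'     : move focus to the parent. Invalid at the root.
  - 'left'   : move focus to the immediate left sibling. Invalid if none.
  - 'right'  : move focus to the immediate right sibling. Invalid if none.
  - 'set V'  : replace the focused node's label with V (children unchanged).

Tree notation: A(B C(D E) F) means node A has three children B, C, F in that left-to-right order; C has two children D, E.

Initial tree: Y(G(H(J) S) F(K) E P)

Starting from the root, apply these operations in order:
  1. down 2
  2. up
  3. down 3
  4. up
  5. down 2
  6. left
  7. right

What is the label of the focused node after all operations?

Answer: E

Derivation:
Step 1 (down 2): focus=E path=2 depth=1 children=[] left=['G', 'F'] right=['P'] parent=Y
Step 2 (up): focus=Y path=root depth=0 children=['G', 'F', 'E', 'P'] (at root)
Step 3 (down 3): focus=P path=3 depth=1 children=[] left=['G', 'F', 'E'] right=[] parent=Y
Step 4 (up): focus=Y path=root depth=0 children=['G', 'F', 'E', 'P'] (at root)
Step 5 (down 2): focus=E path=2 depth=1 children=[] left=['G', 'F'] right=['P'] parent=Y
Step 6 (left): focus=F path=1 depth=1 children=['K'] left=['G'] right=['E', 'P'] parent=Y
Step 7 (right): focus=E path=2 depth=1 children=[] left=['G', 'F'] right=['P'] parent=Y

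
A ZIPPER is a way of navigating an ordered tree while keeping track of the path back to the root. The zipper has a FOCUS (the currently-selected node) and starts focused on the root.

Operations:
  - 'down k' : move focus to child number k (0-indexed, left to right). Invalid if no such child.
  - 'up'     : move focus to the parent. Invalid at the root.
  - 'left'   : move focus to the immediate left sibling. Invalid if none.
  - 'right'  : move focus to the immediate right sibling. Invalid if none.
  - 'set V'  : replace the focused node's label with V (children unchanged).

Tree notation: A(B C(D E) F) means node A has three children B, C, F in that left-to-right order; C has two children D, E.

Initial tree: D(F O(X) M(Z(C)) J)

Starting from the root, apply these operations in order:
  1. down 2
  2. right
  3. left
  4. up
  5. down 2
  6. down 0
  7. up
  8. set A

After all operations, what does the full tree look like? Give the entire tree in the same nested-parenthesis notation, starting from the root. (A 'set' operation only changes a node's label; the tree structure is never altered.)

Answer: D(F O(X) A(Z(C)) J)

Derivation:
Step 1 (down 2): focus=M path=2 depth=1 children=['Z'] left=['F', 'O'] right=['J'] parent=D
Step 2 (right): focus=J path=3 depth=1 children=[] left=['F', 'O', 'M'] right=[] parent=D
Step 3 (left): focus=M path=2 depth=1 children=['Z'] left=['F', 'O'] right=['J'] parent=D
Step 4 (up): focus=D path=root depth=0 children=['F', 'O', 'M', 'J'] (at root)
Step 5 (down 2): focus=M path=2 depth=1 children=['Z'] left=['F', 'O'] right=['J'] parent=D
Step 6 (down 0): focus=Z path=2/0 depth=2 children=['C'] left=[] right=[] parent=M
Step 7 (up): focus=M path=2 depth=1 children=['Z'] left=['F', 'O'] right=['J'] parent=D
Step 8 (set A): focus=A path=2 depth=1 children=['Z'] left=['F', 'O'] right=['J'] parent=D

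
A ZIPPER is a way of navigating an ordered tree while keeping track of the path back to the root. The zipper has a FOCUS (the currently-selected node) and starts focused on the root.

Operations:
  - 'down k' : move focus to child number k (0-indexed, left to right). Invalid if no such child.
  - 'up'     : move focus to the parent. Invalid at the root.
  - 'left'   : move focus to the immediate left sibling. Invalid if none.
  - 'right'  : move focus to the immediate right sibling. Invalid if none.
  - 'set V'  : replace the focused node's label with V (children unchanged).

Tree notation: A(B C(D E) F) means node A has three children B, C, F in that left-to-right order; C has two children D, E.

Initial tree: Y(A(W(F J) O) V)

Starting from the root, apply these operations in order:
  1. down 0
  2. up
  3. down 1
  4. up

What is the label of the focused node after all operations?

Step 1 (down 0): focus=A path=0 depth=1 children=['W', 'O'] left=[] right=['V'] parent=Y
Step 2 (up): focus=Y path=root depth=0 children=['A', 'V'] (at root)
Step 3 (down 1): focus=V path=1 depth=1 children=[] left=['A'] right=[] parent=Y
Step 4 (up): focus=Y path=root depth=0 children=['A', 'V'] (at root)

Answer: Y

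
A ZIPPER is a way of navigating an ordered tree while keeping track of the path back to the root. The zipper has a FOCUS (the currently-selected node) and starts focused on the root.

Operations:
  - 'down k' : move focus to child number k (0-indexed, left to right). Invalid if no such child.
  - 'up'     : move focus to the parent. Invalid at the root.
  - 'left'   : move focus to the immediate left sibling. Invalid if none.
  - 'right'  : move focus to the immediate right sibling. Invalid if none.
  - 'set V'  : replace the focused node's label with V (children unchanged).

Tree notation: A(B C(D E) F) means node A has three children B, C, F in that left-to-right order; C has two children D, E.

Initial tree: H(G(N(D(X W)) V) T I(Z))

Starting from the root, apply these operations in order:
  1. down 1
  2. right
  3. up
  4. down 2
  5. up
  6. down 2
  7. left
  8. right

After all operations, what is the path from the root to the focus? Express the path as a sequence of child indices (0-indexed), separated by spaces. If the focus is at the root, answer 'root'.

Step 1 (down 1): focus=T path=1 depth=1 children=[] left=['G'] right=['I'] parent=H
Step 2 (right): focus=I path=2 depth=1 children=['Z'] left=['G', 'T'] right=[] parent=H
Step 3 (up): focus=H path=root depth=0 children=['G', 'T', 'I'] (at root)
Step 4 (down 2): focus=I path=2 depth=1 children=['Z'] left=['G', 'T'] right=[] parent=H
Step 5 (up): focus=H path=root depth=0 children=['G', 'T', 'I'] (at root)
Step 6 (down 2): focus=I path=2 depth=1 children=['Z'] left=['G', 'T'] right=[] parent=H
Step 7 (left): focus=T path=1 depth=1 children=[] left=['G'] right=['I'] parent=H
Step 8 (right): focus=I path=2 depth=1 children=['Z'] left=['G', 'T'] right=[] parent=H

Answer: 2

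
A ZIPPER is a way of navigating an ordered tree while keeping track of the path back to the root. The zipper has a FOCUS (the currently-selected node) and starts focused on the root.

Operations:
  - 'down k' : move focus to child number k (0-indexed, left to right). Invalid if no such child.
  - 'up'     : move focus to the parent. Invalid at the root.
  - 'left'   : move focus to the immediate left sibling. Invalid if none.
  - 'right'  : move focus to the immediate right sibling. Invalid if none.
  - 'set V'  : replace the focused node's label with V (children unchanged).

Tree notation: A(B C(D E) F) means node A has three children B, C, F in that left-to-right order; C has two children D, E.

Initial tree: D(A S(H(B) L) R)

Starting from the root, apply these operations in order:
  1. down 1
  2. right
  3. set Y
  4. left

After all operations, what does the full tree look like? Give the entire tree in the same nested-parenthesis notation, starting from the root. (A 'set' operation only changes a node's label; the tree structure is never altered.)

Answer: D(A S(H(B) L) Y)

Derivation:
Step 1 (down 1): focus=S path=1 depth=1 children=['H', 'L'] left=['A'] right=['R'] parent=D
Step 2 (right): focus=R path=2 depth=1 children=[] left=['A', 'S'] right=[] parent=D
Step 3 (set Y): focus=Y path=2 depth=1 children=[] left=['A', 'S'] right=[] parent=D
Step 4 (left): focus=S path=1 depth=1 children=['H', 'L'] left=['A'] right=['Y'] parent=D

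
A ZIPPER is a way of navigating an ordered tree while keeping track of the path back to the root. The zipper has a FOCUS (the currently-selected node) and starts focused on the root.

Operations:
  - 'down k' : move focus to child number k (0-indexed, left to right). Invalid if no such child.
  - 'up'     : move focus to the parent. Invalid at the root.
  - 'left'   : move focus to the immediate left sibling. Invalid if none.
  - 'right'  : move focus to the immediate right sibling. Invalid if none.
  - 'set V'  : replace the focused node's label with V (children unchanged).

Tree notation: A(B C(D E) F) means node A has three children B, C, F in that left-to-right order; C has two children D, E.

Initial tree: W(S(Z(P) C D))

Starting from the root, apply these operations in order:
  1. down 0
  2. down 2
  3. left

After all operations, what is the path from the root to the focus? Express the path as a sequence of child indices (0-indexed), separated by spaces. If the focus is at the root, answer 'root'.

Step 1 (down 0): focus=S path=0 depth=1 children=['Z', 'C', 'D'] left=[] right=[] parent=W
Step 2 (down 2): focus=D path=0/2 depth=2 children=[] left=['Z', 'C'] right=[] parent=S
Step 3 (left): focus=C path=0/1 depth=2 children=[] left=['Z'] right=['D'] parent=S

Answer: 0 1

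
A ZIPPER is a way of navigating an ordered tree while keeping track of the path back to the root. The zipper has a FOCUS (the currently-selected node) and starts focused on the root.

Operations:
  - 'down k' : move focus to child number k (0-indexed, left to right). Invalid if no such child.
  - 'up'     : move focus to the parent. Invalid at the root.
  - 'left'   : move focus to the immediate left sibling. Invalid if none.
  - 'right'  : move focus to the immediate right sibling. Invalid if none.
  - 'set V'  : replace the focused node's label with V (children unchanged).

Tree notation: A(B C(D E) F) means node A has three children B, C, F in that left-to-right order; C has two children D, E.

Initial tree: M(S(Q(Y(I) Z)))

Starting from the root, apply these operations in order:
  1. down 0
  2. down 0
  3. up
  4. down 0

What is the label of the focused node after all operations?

Step 1 (down 0): focus=S path=0 depth=1 children=['Q'] left=[] right=[] parent=M
Step 2 (down 0): focus=Q path=0/0 depth=2 children=['Y', 'Z'] left=[] right=[] parent=S
Step 3 (up): focus=S path=0 depth=1 children=['Q'] left=[] right=[] parent=M
Step 4 (down 0): focus=Q path=0/0 depth=2 children=['Y', 'Z'] left=[] right=[] parent=S

Answer: Q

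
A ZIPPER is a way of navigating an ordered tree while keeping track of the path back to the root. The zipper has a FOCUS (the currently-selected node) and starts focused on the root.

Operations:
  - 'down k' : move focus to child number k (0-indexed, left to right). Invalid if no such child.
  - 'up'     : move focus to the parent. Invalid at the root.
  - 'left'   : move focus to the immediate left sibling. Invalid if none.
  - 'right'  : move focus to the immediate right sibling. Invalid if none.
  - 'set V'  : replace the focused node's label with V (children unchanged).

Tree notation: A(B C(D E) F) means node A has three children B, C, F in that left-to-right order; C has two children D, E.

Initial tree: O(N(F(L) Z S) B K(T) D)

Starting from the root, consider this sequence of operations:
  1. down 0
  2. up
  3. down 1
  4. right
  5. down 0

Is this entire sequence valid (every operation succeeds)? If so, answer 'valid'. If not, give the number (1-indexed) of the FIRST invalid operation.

Answer: valid

Derivation:
Step 1 (down 0): focus=N path=0 depth=1 children=['F', 'Z', 'S'] left=[] right=['B', 'K', 'D'] parent=O
Step 2 (up): focus=O path=root depth=0 children=['N', 'B', 'K', 'D'] (at root)
Step 3 (down 1): focus=B path=1 depth=1 children=[] left=['N'] right=['K', 'D'] parent=O
Step 4 (right): focus=K path=2 depth=1 children=['T'] left=['N', 'B'] right=['D'] parent=O
Step 5 (down 0): focus=T path=2/0 depth=2 children=[] left=[] right=[] parent=K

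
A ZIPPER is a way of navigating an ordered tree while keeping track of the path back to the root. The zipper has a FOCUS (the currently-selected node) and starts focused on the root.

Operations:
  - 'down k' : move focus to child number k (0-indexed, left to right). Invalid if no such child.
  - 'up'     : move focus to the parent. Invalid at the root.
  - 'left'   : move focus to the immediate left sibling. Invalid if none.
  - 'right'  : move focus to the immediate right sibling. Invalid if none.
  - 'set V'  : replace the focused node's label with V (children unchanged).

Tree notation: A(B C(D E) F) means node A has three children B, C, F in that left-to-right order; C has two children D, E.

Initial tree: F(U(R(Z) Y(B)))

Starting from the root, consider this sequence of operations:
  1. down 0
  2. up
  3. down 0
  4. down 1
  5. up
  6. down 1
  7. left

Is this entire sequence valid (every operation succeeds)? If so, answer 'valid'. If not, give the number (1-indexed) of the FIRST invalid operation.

Step 1 (down 0): focus=U path=0 depth=1 children=['R', 'Y'] left=[] right=[] parent=F
Step 2 (up): focus=F path=root depth=0 children=['U'] (at root)
Step 3 (down 0): focus=U path=0 depth=1 children=['R', 'Y'] left=[] right=[] parent=F
Step 4 (down 1): focus=Y path=0/1 depth=2 children=['B'] left=['R'] right=[] parent=U
Step 5 (up): focus=U path=0 depth=1 children=['R', 'Y'] left=[] right=[] parent=F
Step 6 (down 1): focus=Y path=0/1 depth=2 children=['B'] left=['R'] right=[] parent=U
Step 7 (left): focus=R path=0/0 depth=2 children=['Z'] left=[] right=['Y'] parent=U

Answer: valid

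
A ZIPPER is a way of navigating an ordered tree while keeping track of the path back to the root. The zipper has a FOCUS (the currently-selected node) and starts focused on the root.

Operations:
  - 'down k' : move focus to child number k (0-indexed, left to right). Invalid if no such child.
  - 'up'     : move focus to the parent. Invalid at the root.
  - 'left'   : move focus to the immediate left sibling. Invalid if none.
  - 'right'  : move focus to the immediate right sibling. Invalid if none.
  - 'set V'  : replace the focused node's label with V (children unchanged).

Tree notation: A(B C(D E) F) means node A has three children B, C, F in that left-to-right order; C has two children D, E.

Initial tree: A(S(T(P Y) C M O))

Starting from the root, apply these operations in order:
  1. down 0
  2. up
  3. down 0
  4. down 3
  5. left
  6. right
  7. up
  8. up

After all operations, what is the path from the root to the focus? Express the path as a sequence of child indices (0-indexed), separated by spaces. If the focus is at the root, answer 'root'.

Step 1 (down 0): focus=S path=0 depth=1 children=['T', 'C', 'M', 'O'] left=[] right=[] parent=A
Step 2 (up): focus=A path=root depth=0 children=['S'] (at root)
Step 3 (down 0): focus=S path=0 depth=1 children=['T', 'C', 'M', 'O'] left=[] right=[] parent=A
Step 4 (down 3): focus=O path=0/3 depth=2 children=[] left=['T', 'C', 'M'] right=[] parent=S
Step 5 (left): focus=M path=0/2 depth=2 children=[] left=['T', 'C'] right=['O'] parent=S
Step 6 (right): focus=O path=0/3 depth=2 children=[] left=['T', 'C', 'M'] right=[] parent=S
Step 7 (up): focus=S path=0 depth=1 children=['T', 'C', 'M', 'O'] left=[] right=[] parent=A
Step 8 (up): focus=A path=root depth=0 children=['S'] (at root)

Answer: root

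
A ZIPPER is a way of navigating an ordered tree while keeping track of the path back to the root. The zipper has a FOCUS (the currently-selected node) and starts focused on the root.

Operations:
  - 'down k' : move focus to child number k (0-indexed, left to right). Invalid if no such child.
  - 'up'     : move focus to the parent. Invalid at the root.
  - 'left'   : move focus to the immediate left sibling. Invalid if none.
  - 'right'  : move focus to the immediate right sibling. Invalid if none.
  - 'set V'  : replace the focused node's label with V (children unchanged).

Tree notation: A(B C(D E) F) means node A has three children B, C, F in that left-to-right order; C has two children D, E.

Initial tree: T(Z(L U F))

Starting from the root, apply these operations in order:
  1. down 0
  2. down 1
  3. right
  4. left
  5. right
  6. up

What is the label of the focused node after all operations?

Step 1 (down 0): focus=Z path=0 depth=1 children=['L', 'U', 'F'] left=[] right=[] parent=T
Step 2 (down 1): focus=U path=0/1 depth=2 children=[] left=['L'] right=['F'] parent=Z
Step 3 (right): focus=F path=0/2 depth=2 children=[] left=['L', 'U'] right=[] parent=Z
Step 4 (left): focus=U path=0/1 depth=2 children=[] left=['L'] right=['F'] parent=Z
Step 5 (right): focus=F path=0/2 depth=2 children=[] left=['L', 'U'] right=[] parent=Z
Step 6 (up): focus=Z path=0 depth=1 children=['L', 'U', 'F'] left=[] right=[] parent=T

Answer: Z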